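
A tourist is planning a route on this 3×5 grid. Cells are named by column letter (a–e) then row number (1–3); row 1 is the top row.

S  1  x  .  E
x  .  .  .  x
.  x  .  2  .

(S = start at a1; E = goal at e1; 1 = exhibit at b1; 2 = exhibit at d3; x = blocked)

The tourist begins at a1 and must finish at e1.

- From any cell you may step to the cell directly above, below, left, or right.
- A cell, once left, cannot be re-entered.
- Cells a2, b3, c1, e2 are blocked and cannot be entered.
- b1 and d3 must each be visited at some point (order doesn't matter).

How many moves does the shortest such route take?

8

Any route passes through b1 and d3 in some order between a1 and e1. Summing Manhattan distances along each leg and taking the cheapest ordering (a1 → b1 → d3 → e1) gives a lower bound of 1 + 4 + 3 = 8 moves.
A route of 8 moves achieves this: a1 → b1 → b2 → c2 → c3 → d3 → d2 → d1 → e1.
Since 8 matches the lower bound, it is optimal.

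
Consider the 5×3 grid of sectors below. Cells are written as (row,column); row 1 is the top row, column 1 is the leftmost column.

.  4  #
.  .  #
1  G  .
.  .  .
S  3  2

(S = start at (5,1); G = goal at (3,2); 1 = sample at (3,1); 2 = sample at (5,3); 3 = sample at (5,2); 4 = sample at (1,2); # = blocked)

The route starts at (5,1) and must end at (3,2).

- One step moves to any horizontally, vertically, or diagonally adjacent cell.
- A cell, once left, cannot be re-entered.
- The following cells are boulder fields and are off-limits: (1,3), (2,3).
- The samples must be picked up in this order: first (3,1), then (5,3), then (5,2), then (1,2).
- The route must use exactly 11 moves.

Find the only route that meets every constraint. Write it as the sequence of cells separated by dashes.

(5,1) - (4,1) - (3,1) - (4,2) - (5,3) - (5,2) - (4,3) - (3,3) - (2,2) - (1,2) - (2,1) - (3,2)

The waypoints must appear in the order (3,1), (5,3), (5,2), (1,2), with no cell reused.
Route from (5,1): 2× up (reaching (3,1)), 2× down-right (reaching (5,3)), left to (5,2), up-right to (4,3), up to (3,3), up-left to (2,2), up to (1,2), down-left to (2,1), down-right to (3,2) — 11 moves in all.
Check: order respected (1 at step 2, 2 at step 4, 3 at step 5, 4 at step 9); 11 moves as required.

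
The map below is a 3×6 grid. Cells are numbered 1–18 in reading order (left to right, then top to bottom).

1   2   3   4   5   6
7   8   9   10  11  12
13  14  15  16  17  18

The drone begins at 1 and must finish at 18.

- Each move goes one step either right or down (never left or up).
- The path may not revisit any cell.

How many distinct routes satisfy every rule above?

21

A right/down-only route from 1 to 18 makes exactly 2 down-moves and 5 right-moves in some order.
With no other constraints that would be C(7,2) = 21 routes.
That gives 21 routes.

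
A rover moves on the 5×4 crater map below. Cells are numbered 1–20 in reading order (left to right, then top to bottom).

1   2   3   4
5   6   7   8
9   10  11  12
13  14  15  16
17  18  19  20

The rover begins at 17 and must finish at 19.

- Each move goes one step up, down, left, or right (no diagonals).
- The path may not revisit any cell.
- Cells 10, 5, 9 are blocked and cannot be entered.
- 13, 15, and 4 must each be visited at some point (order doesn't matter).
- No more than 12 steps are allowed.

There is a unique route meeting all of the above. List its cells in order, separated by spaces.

The budget equals the shortest possible length, so every move has to be on a shortest route through the required cells.
Route from 17: up to 13, 2× right (reaching 15), 3× up (reaching 3), right to 4, 4× down (reaching 20), left to 19 — 12 moves in all.
Check: all required cells visited; 12 ≤ 12 moves.

17 13 14 15 11 7 3 4 8 12 16 20 19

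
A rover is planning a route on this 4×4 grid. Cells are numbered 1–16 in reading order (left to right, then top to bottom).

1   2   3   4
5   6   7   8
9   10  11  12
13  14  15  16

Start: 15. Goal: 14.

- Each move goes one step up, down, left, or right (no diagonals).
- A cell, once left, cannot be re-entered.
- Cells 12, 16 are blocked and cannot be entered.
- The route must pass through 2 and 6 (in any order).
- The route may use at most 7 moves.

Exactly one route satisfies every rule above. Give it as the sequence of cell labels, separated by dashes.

The budget equals the shortest possible length, so every move has to be on a shortest route through the required cells.
Route from 15: up 3 to 3, left 1 to 2, down 3 to 14 — 7 moves in all.
Check: all required cells visited; 7 ≤ 7 moves.

15 - 11 - 7 - 3 - 2 - 6 - 10 - 14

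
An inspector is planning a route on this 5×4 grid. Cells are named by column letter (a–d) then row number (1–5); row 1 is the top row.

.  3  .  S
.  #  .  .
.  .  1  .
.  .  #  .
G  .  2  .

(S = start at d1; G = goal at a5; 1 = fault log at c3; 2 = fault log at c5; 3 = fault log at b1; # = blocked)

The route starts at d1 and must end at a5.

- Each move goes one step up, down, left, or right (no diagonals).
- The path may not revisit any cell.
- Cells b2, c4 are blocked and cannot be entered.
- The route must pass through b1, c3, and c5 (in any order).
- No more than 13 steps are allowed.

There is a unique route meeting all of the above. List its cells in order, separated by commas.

The budget equals the shortest possible length, so every move has to be on a shortest route through the required cells.
Route from d1: left 3 to a1, down 2 to a3, right 3 to d3, down 2 to d5, left 3 to a5 — 13 moves in all.
Check: all required cells visited; 13 ≤ 13 moves.

d1, c1, b1, a1, a2, a3, b3, c3, d3, d4, d5, c5, b5, a5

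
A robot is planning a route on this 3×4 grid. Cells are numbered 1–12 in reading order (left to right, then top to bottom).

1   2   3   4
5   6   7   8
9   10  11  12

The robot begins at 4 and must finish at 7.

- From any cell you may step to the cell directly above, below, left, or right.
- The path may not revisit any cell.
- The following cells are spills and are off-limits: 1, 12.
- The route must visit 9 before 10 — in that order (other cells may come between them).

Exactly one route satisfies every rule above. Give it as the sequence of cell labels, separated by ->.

The waypoints must appear in the order 9, 10, with no cell reused.
Route from 4: left 2 to 2, down 1 to 6, left 1 to 5, down 1 to 9, right 2 to 11, up 1 to 7 — 8 moves in all.
Check: order respected (9 at step 5, 10 at step 6).

4 -> 3 -> 2 -> 6 -> 5 -> 9 -> 10 -> 11 -> 7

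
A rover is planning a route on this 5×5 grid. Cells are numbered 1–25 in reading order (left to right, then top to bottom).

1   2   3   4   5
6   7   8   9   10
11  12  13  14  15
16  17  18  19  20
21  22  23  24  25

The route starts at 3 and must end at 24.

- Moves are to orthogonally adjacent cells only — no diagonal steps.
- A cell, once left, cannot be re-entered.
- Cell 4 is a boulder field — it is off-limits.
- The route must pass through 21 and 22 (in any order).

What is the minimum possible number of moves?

Any route passes through 21 and 22 in some order between 3 and 24. Summing Manhattan distances along each leg and taking the cheapest ordering (3 → 21 → 22 → 24) gives a lower bound of 6 + 1 + 2 = 9 moves.
A route of 9 moves achieves this: 3 → 8 → 13 → 18 → 17 → 16 → 21 → 22 → 23 → 24.
Since 9 matches the lower bound, it is optimal.

9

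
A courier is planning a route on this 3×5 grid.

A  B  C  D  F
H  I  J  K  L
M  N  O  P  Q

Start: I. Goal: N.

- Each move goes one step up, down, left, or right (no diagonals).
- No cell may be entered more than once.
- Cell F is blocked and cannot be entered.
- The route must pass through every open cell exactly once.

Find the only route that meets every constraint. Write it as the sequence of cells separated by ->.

I -> J -> O -> P -> Q -> L -> K -> D -> C -> B -> A -> H -> M -> N

Need to visit all 14 open cells exactly once, starting at I and ending at N.
Cell M has only two open neighbours (H and N), so the path must pass straight through it: one of those is the cell it's entered from and the other is where it exits.
Route from I: right 1 to J, down 1 to O, right 2 to Q, up 1 to L, left 1 to K, up 1 to D, left 3 to A, down 2 to M, right 1 to N — 13 moves in all.
Check: all 14 open cells covered.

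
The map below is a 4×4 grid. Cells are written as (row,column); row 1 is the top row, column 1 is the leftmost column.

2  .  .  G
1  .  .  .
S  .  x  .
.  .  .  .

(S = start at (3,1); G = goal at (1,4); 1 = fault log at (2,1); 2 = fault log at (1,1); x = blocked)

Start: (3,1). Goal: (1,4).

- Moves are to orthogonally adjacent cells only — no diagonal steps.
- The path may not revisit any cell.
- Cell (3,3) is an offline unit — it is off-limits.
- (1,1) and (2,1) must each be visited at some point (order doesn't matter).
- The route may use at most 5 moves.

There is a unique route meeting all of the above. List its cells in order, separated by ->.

The budget equals the shortest possible length, so every move has to be on a shortest route through the required cells.
Route from (3,1): up 2 to (1,1), right 3 to (1,4) — 5 moves in all.
Check: all required cells visited; 5 ≤ 5 moves.

(3,1) -> (2,1) -> (1,1) -> (1,2) -> (1,3) -> (1,4)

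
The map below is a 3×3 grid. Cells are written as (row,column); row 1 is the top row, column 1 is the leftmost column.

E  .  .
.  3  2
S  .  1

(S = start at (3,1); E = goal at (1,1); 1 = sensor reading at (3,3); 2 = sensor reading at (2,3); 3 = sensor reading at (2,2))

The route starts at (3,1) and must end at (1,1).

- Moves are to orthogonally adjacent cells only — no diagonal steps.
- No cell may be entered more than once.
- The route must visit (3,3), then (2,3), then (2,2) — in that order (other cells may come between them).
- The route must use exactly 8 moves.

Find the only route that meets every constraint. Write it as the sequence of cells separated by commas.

(3,1), (3,2), (3,3), (2,3), (1,3), (1,2), (2,2), (2,1), (1,1)

The waypoints must appear in the order (3,3), (2,3), (2,2), with no cell reused.
Route from (3,1): right 2 to (3,3), up 2 to (1,3), left 1 to (1,2), down 1 to (2,2), left 1 to (2,1), up 1 to (1,1) — 8 moves in all.
Check: order respected (1 at step 2, 2 at step 3, 3 at step 6); 8 moves as required.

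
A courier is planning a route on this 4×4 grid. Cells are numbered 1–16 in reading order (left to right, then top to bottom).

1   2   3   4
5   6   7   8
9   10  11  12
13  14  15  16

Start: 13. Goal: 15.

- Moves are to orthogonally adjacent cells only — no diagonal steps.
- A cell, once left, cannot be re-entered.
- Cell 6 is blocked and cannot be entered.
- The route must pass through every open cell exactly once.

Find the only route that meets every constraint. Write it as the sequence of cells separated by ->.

13 -> 14 -> 10 -> 9 -> 5 -> 1 -> 2 -> 3 -> 4 -> 8 -> 7 -> 11 -> 12 -> 16 -> 15

Need to visit all 15 open cells exactly once, starting at 13 and ending at 15.
Route from 13: right to 14, up to 10, left to 9, 2× up (reaching 1), 3× right (reaching 4), down to 8, left to 7, down to 11, right to 12, down to 16, left to 15 — 14 moves in all.
Check: all 15 open cells covered.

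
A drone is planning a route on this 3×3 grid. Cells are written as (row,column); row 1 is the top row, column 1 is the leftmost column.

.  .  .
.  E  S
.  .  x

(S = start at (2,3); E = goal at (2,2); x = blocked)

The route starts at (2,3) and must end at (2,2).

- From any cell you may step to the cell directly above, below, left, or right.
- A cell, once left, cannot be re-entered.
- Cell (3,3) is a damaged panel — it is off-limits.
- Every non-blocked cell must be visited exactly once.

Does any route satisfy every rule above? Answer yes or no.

yes

One route that works: (2,3) → (1,3) → (1,2) → (1,1) → (2,1) → (3,1) → (3,2) → (2,2).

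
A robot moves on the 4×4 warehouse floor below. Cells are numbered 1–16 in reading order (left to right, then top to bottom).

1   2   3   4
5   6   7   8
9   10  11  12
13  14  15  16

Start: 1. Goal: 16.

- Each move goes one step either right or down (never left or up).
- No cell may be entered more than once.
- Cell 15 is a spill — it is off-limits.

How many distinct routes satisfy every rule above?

10

A right/down-only route from 1 to 16 makes exactly 3 down-moves and 3 right-moves in some order.
With no other constraints that would be C(6,3) = 20 routes.
Subtract routes through each blocked cell (inclusion–exclusion for overlaps): − through 15: 10 → 10.
That gives 10 routes.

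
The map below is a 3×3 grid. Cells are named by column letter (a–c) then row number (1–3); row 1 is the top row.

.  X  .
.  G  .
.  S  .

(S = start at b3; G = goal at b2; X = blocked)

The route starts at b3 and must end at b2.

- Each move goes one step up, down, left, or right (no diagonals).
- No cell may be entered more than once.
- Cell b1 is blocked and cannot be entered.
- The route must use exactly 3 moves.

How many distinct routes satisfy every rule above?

Need simple routes of exactly 3 moves from b3 to b2 (Manhattan distance 1, so 1 moves are spent on a detour and 1 undoing it).
Enumerating: b3 a3 a2 b2 | b3 c3 c2 b2.
That gives 2 routes.

2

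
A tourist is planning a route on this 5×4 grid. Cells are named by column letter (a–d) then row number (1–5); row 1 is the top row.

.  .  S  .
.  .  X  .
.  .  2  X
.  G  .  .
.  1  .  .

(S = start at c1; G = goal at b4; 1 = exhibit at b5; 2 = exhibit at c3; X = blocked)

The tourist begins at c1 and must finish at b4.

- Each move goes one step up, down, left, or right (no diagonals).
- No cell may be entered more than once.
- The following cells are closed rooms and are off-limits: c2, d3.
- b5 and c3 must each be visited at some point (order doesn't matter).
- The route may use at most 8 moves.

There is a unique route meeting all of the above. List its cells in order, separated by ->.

Any route must reach b5 and c3 and still end at b4 within 8 moves, so the order of the required stops is forced.
Route from c1: left to b1, 2× down (reaching b3), right to c3, 2× down (reaching c5), left to b5, up to b4 — 8 moves in all.
Check: all required cells visited; 8 ≤ 8 moves.

c1 -> b1 -> b2 -> b3 -> c3 -> c4 -> c5 -> b5 -> b4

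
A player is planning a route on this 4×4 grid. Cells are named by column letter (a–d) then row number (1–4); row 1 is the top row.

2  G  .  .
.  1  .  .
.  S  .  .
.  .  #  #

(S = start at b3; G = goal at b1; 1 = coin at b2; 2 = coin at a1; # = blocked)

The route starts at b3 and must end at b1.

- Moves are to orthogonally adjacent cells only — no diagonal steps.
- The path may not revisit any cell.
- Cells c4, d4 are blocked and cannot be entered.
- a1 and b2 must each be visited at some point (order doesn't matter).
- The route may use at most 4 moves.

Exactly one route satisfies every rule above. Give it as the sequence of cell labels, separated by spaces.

The budget equals the shortest possible length, so every move has to be on a shortest route through the required cells.
Route from b3: up to b2, left to a2, up to a1, right to b1 — 4 moves in all.
Check: all required cells visited; 4 ≤ 4 moves.

b3 b2 a2 a1 b1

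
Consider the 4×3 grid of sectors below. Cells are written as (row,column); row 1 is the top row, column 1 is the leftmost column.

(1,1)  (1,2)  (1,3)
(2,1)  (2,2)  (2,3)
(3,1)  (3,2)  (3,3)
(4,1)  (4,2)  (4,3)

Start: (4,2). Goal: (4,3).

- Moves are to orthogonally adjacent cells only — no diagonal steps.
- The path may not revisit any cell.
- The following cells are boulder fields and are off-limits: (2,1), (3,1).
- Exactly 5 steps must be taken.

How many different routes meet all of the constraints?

Need simple routes of exactly 5 moves from (4,2) to (4,3) (Manhattan distance 1, so 2 moves are spent on a detour and 2 undoing it).
Enumerating: (4,2) (3,2) (2,2) (2,3) (3,3) (4,3).
That gives 1 route.

1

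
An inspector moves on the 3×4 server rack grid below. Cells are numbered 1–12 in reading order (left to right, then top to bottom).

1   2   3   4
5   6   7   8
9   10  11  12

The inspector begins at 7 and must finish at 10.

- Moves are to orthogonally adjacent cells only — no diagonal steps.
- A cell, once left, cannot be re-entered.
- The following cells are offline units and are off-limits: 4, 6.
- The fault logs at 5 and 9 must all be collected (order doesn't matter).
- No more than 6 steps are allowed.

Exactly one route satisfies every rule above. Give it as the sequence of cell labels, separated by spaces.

7 3 2 1 5 9 10

The 6-move cap with required stops at 5, 9 leaves no slack for detours.
Route from 7: up to 3, 2× left (reaching 1), 2× down (reaching 9), right to 10 — 6 moves in all.
Check: all required cells visited; 6 ≤ 6 moves.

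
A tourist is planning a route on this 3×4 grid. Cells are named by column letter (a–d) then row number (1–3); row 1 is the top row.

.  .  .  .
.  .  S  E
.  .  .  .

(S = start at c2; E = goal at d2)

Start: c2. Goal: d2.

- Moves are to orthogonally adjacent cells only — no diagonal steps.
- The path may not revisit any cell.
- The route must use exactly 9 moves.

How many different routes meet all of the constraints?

Need simple routes of exactly 9 moves from c2 to d2 (Manhattan distance 1, so 4 moves are spent on a detour and 4 undoing it).
Enumerating: c2 c1 b1 b2 a2 a3 b3 c3 d3 d2 | c2 c1 b1 a1 a2 a3 b3 c3 d3 d2 | c2 c1 b1 a1 a2 b2 b3 c3 d3 d2 | c2 c3 b3 b2 a2 a1 b1 c1 d1 d2 | c2 c3 b3 a3 a2 a1 b1 c1 d1 d2 | c2 c3 b3 a3 a2 b2 b1 c1 d1 d2 | c2 b2 b1 a1 a2 a3 b3 c3 d3 d2 | c2 b2 b3 a3 a2 a1 b1 c1 d1 d2.
That gives 8 routes.

8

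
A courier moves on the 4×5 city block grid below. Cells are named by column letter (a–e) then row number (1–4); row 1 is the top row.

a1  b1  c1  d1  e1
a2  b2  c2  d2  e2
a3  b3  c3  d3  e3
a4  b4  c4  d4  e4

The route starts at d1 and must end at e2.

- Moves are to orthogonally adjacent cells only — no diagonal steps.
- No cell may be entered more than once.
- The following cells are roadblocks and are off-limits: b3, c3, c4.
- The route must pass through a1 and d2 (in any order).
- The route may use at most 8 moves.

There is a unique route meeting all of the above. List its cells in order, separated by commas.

Any route must reach a1 and d2 and still end at e2 within 8 moves, so the order of the required stops is forced.
Route from d1: left 3 to a1, down 1 to a2, right 4 to e2 — 8 moves in all.
Check: all required cells visited; 8 ≤ 8 moves.

d1, c1, b1, a1, a2, b2, c2, d2, e2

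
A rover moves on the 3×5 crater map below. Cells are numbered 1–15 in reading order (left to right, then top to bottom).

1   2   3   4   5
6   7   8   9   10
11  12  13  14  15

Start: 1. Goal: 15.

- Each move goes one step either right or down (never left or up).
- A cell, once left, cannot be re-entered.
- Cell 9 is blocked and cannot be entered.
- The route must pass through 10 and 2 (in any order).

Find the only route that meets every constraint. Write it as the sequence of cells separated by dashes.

1 - 2 - 3 - 4 - 5 - 10 - 15

Moves only go right or down, so the column and row indices never decrease.
Route from 1: 4× right (reaching 5), 2× down (reaching 15) — 6 moves in all.
Check: all required cells visited.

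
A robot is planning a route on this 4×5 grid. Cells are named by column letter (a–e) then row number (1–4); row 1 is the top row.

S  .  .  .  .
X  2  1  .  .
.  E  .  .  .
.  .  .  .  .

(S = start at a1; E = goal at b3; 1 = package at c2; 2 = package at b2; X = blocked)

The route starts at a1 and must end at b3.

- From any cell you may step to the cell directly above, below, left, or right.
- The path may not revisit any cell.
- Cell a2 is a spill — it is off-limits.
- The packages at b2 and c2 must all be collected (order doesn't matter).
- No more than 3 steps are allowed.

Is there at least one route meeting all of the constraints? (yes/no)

Even ignoring the no-revisit rule, getting from a1 to b3, taking the cheapest ordering a1 → c2 → b2 → b3 needs at least 3 + 1 + 1 = 5 moves (Manhattan distance per leg), which exceeds the 3-move limit.

no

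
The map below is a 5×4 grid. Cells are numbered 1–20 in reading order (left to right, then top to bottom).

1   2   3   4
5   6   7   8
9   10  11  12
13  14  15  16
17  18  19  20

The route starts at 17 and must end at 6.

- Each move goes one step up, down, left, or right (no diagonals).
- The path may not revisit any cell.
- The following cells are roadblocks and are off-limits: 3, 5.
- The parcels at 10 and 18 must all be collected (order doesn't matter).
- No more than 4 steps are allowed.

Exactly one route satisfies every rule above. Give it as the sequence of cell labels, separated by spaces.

17 18 14 10 6

Any route must reach 10 and 18 and still end at 6 within 4 moves, so the order of the required stops is forced.
Route from 17: right 1 to 18, up 3 to 6 — 4 moves in all.
Check: all required cells visited; 4 ≤ 4 moves.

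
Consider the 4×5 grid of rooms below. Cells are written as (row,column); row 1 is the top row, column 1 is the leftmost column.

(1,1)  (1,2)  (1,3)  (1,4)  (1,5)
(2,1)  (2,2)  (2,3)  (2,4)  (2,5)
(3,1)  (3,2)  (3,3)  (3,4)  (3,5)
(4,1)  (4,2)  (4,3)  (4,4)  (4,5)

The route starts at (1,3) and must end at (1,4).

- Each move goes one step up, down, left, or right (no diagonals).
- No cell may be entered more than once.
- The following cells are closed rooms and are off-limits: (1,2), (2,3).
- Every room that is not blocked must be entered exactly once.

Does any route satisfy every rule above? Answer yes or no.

Cell (1,1) has only one open neighbour but is neither the start nor the goal, so a Hamiltonian route would have to both enter and leave it through the same neighbour — impossible without revisiting.

no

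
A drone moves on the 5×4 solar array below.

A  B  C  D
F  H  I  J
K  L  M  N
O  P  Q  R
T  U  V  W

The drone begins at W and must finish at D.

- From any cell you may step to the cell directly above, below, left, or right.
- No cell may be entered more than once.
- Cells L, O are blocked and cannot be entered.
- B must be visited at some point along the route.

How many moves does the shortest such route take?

8

Any route passes through B somewhere between W and D. Summing Manhattan distances along the two legs (W → B → D) gives a lower bound of 6 + 2 = 8 moves.
A route of 8 moves achieves this: W → R → N → J → I → H → B → C → D.
Since 8 matches the lower bound, it is optimal.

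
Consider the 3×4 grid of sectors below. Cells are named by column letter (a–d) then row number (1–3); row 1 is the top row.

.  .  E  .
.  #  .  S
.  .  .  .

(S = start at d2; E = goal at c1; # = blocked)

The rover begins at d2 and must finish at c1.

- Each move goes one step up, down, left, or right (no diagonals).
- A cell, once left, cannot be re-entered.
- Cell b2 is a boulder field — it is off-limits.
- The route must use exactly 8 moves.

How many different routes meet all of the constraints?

2

Need simple routes of exactly 8 moves from d2 to c1 (Manhattan distance 2, so 3 moves are spent on a detour and 3 undoing it).
Enumerating: d2 d3 c3 b3 a3 a2 a1 b1 c1 | d2 c2 c3 b3 a3 a2 a1 b1 c1.
That gives 2 routes.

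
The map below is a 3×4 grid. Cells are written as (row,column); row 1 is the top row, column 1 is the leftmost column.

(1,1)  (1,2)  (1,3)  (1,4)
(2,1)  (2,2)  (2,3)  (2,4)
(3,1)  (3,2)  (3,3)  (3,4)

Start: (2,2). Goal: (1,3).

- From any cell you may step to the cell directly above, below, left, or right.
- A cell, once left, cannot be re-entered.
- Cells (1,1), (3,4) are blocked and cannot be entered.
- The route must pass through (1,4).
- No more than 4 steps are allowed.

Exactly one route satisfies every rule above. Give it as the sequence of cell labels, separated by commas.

Any route must reach (1,4) and still end at (1,3) within 4 moves, so the order of the required stops is forced.
Route from (2,2): 2× right (reaching (2,4)), up to (1,4), left to (1,3) — 4 moves in all.
Check: all required cells visited; 4 ≤ 4 moves.

(2,2), (2,3), (2,4), (1,4), (1,3)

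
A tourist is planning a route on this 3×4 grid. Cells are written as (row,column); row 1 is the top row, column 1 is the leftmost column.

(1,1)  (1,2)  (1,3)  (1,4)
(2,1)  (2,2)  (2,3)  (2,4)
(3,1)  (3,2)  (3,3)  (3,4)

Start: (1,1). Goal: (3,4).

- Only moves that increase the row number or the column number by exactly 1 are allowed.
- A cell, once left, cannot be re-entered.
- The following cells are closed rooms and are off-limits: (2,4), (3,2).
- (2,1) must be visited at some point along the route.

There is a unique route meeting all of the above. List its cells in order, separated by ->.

(1,1) -> (2,1) -> (2,2) -> (2,3) -> (3,3) -> (3,4)

Moves only go right or down, so the column and row indices never decrease.
Route from (1,1): down 1 to (2,1), right 2 to (2,3), down 1 to (3,3), right 1 to (3,4) — 5 moves in all.
Check: all required cells visited.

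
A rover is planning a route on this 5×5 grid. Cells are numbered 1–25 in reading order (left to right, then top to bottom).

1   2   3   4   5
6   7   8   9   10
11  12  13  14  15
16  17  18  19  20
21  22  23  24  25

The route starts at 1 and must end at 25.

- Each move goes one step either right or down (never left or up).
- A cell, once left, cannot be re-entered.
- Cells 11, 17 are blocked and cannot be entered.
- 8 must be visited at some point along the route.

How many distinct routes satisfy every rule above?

30

A right/down-only route from 1 to 25 makes exactly 4 down-moves and 4 right-moves in some order.
With no other constraints that would be C(8,4) = 70 routes.
Split at 8 and multiply the segment counts (each segment already excludes blocked cells): 1→8: 3; 8→25: 10; product = 30.
That gives 30 routes.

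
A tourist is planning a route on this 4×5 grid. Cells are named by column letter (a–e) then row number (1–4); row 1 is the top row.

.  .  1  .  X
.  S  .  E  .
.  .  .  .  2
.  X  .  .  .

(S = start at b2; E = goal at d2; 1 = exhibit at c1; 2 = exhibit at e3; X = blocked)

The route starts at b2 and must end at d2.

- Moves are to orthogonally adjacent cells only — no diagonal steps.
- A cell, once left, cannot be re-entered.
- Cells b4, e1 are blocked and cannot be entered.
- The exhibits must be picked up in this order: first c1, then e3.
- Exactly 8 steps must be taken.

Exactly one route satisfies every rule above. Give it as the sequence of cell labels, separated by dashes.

The waypoints must appear in the order c1, e3, with no cell reused.
Route from b2: up 1 to b1, right 1 to c1, down 2 to c3, right 2 to e3, up 1 to e2, left 1 to d2 — 8 moves in all.
Check: order respected (1 at step 2, 2 at step 6); 8 moves as required.

b2 - b1 - c1 - c2 - c3 - d3 - e3 - e2 - d2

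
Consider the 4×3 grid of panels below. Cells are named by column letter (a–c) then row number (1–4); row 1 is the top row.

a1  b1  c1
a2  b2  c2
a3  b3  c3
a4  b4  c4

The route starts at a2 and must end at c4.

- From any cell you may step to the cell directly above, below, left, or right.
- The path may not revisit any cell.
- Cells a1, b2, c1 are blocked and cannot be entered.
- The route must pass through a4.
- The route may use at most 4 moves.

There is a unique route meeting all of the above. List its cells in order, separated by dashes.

Any route must reach a4 and still end at c4 within 4 moves, so the order of the required stops is forced.
Route from a2: down 2 to a4, right 2 to c4 — 4 moves in all.
Check: all required cells visited; 4 ≤ 4 moves.

a2 - a3 - a4 - b4 - c4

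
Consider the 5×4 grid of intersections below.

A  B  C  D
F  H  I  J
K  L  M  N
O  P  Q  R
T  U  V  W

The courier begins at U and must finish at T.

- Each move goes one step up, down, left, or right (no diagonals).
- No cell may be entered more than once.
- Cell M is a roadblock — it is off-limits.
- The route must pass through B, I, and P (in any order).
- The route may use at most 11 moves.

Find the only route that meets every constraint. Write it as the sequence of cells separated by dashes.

Any route must reach B, I, and P and still end at T within 11 moves, so the order of the required stops is forced.
Route from U: up 3 to H, right 1 to I, up 1 to C, left 2 to A, down 4 to T — 11 moves in all.
Check: all required cells visited; 11 ≤ 11 moves.

U - P - L - H - I - C - B - A - F - K - O - T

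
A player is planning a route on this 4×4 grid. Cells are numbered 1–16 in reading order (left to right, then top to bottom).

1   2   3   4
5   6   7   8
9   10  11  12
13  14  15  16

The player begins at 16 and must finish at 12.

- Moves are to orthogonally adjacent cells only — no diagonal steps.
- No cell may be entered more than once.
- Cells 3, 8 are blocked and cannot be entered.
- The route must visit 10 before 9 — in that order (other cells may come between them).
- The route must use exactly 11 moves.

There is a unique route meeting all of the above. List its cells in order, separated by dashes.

The waypoints must appear in the order 10, 9, with no cell reused.
Route from 16: 2× left (reaching 14), up to 10, left to 9, 2× up (reaching 1), right to 2, down to 6, right to 7, down to 11, right to 12 — 11 moves in all.
Check: order respected (10 at step 3, 9 at step 4); 11 moves as required.

16 - 15 - 14 - 10 - 9 - 5 - 1 - 2 - 6 - 7 - 11 - 12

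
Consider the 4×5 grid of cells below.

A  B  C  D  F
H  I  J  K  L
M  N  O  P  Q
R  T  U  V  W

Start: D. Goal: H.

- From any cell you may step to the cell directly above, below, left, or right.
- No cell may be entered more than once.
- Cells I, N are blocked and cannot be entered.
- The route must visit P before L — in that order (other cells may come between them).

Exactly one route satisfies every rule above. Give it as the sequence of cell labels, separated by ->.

The waypoints must appear in the order P, L, with no cell reused.
Route from D: left to C, 2× down (reaching O), right to P, up to K, right to L, 2× down (reaching W), 4× left (reaching R), 2× up (reaching H) — 14 moves in all.
Check: order respected (P at step 4, L at step 6).

D -> C -> J -> O -> P -> K -> L -> Q -> W -> V -> U -> T -> R -> M -> H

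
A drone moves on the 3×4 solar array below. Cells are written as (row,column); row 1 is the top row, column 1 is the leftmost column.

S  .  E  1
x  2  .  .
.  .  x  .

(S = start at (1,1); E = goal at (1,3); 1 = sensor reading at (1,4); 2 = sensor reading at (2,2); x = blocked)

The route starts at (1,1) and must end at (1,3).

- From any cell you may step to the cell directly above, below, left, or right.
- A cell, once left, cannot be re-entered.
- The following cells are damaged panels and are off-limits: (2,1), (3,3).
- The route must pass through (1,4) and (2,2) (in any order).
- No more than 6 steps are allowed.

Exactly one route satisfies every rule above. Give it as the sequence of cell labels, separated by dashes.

(1,1) - (1,2) - (2,2) - (2,3) - (2,4) - (1,4) - (1,3)

The budget equals the shortest possible length, so every move has to be on a shortest route through the required cells.
Route from (1,1): right 1 to (1,2), down 1 to (2,2), right 2 to (2,4), up 1 to (1,4), left 1 to (1,3) — 6 moves in all.
Check: all required cells visited; 6 ≤ 6 moves.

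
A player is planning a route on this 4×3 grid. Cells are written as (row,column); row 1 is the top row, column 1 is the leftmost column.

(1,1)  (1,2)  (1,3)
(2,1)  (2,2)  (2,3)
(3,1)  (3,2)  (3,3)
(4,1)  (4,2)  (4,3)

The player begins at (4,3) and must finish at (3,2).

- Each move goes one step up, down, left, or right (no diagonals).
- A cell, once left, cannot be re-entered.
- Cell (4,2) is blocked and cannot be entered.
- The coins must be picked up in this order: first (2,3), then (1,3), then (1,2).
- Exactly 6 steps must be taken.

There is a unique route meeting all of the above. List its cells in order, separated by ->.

(4,3) -> (3,3) -> (2,3) -> (1,3) -> (1,2) -> (2,2) -> (3,2)

The waypoints must appear in the order (2,3), (1,3), (1,2), with no cell reused.
Route from (4,3): 3× up (reaching (1,3)), left to (1,2), 2× down (reaching (3,2)) — 6 moves in all.
Check: order respected ((2,3) at step 2, (1,3) at step 3, (1,2) at step 4); 6 moves as required.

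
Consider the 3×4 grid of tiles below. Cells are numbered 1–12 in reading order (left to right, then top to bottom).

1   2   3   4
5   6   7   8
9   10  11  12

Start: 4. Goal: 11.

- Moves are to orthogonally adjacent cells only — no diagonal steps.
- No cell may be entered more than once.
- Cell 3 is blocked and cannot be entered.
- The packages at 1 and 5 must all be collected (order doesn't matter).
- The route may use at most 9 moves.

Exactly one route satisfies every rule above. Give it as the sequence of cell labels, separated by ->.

The 9-move cap with required stops at 1, 5 leaves no slack for detours.
Route from 4: down 1 to 8, left 2 to 6, up 1 to 2, left 1 to 1, down 2 to 9, right 2 to 11 — 9 moves in all.
Check: all required cells visited; 9 ≤ 9 moves.

4 -> 8 -> 7 -> 6 -> 2 -> 1 -> 5 -> 9 -> 10 -> 11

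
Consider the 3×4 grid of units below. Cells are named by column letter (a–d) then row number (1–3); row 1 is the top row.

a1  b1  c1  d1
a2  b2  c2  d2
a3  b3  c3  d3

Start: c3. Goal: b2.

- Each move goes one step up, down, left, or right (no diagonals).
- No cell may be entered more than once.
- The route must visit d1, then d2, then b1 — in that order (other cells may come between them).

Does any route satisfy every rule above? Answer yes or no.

Ignoring the required order, 7 revisit-free routes from c3 to b2 pass through all of d1, d2, and b1; the waypoint orders that occur are d2 → d1 → b1 (6); b1 → d1 → d2 (1) — never d1 → d2 → b1.

no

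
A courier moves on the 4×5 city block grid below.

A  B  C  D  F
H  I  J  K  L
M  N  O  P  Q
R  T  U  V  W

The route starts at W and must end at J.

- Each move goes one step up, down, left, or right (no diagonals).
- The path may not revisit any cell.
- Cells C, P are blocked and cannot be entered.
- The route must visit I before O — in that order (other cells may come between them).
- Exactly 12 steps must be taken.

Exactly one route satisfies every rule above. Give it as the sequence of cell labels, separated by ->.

W -> V -> U -> T -> R -> M -> H -> A -> B -> I -> N -> O -> J

The waypoints must appear in the order I, O, with no cell reused.
Route from W: 4× left (reaching R), 3× up (reaching A), right to B, 2× down (reaching N), right to O, up to J — 12 moves in all.
Check: order respected (I at step 9, O at step 11); 12 moves as required.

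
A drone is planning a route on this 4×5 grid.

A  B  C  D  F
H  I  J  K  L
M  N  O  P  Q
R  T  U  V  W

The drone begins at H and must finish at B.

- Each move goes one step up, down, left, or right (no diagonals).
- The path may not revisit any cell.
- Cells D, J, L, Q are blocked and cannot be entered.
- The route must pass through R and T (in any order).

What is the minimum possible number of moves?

Any route passes through R and T in some order between H and B. Summing Manhattan distances along each leg and taking the cheapest ordering (H → R → T → B) gives a lower bound of 2 + 1 + 3 = 6 moves.
A route of 6 moves achieves this: H → M → R → T → N → I → B.
Since 6 matches the lower bound, it is optimal.

6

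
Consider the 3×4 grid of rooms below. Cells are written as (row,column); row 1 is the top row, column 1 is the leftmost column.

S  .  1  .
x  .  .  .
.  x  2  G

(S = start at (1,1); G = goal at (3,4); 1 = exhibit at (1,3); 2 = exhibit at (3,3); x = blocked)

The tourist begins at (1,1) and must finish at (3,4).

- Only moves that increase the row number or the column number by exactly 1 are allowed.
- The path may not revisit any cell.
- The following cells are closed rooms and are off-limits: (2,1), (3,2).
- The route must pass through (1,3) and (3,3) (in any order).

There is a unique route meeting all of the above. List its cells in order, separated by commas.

(1,1), (1,2), (1,3), (2,3), (3,3), (3,4)

Moves only go right or down, so the column and row indices never decrease.
Route from (1,1): 2× right (reaching (1,3)), 2× down (reaching (3,3)), right to (3,4) — 5 moves in all.
Check: all required cells visited.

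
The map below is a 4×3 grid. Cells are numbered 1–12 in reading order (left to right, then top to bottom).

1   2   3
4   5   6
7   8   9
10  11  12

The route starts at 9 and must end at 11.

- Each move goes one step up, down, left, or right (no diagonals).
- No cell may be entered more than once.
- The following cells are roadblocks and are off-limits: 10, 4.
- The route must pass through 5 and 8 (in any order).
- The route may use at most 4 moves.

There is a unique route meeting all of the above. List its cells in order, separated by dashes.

The budget equals the shortest possible length, so every move has to be on a shortest route through the required cells.
Route from 9: up 1 to 6, left 1 to 5, down 2 to 11 — 4 moves in all.
Check: all required cells visited; 4 ≤ 4 moves.

9 - 6 - 5 - 8 - 11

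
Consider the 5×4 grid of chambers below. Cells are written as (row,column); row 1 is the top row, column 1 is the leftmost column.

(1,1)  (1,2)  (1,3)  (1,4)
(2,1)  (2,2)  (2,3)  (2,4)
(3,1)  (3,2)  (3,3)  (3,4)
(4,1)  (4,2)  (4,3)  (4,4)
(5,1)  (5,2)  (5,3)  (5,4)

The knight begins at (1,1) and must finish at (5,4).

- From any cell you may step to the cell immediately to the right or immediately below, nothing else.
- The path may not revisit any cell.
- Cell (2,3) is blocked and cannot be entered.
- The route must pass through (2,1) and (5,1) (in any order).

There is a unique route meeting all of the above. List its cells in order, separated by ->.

Moves only go right or down, so the column and row indices never decrease.
Route from (1,1): 4× down (reaching (5,1)), 3× right (reaching (5,4)) — 7 moves in all.
Check: all required cells visited.

(1,1) -> (2,1) -> (3,1) -> (4,1) -> (5,1) -> (5,2) -> (5,3) -> (5,4)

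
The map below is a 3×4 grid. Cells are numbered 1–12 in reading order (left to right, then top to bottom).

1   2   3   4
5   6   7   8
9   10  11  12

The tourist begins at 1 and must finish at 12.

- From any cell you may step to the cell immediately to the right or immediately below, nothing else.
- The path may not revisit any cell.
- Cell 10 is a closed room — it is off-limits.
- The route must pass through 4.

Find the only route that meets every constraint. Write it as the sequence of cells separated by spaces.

1 2 3 4 8 12

Moves only go right or down, so the column and row indices never decrease.
Route from 1: 3× right (reaching 4), 2× down (reaching 12) — 5 moves in all.
Check: all required cells visited.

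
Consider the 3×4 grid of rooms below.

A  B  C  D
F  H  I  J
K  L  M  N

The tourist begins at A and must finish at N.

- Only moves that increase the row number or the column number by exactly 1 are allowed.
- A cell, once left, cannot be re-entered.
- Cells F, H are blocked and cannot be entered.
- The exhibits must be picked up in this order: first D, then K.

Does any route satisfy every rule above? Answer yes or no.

K lies to the left of D, so going from D to K would need a leftward move — but moves only go right/down, so D cannot be visited before K.

no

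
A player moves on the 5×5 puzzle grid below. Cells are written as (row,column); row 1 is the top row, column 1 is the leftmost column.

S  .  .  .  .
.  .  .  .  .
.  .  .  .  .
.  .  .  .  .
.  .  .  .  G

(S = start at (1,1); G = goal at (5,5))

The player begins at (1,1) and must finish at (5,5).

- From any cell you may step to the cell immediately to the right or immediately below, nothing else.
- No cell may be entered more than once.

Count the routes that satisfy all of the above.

A right/down-only route from (1,1) to (5,5) makes exactly 4 down-moves and 4 right-moves in some order.
With no other constraints that would be C(8,4) = 70 routes.
That gives 70 routes.

70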